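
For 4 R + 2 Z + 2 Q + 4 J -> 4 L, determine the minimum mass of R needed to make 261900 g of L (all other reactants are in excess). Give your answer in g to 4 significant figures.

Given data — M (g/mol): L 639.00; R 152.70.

n(L) = 261900 / 639.00 = 409.9 mol
n(R) = (4/4) × 409.9 = 409.9 mol
mass = 409.9 × 152.70 = 62590 g

62590 g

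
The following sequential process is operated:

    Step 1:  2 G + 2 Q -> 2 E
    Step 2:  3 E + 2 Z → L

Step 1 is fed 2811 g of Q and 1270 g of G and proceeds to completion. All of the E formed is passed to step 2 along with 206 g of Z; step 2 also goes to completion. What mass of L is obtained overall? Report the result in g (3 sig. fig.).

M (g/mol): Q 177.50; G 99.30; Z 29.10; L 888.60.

Step 1:
n(Q) = 2811 / 177.50 = 15.84 mol
n(G) = 1270 / 99.30 = 12.79 mol
n/ν → Q: 7.920, G: 6.395; G is limiting.
n(E) produced = (2/2) × 12.79 = 12.79 mol
Step 2:
n(E) available = 12.79 mol
n(Z) = 206.0 / 29.10 = 7.079 mol
n/ν → E: 4.263, Z: 3.540; Z is limiting.
n(L) = (1/2) × 7.079 = 3.540 mol
mass = 3.540 × 888.60 = 3146 g

3150 g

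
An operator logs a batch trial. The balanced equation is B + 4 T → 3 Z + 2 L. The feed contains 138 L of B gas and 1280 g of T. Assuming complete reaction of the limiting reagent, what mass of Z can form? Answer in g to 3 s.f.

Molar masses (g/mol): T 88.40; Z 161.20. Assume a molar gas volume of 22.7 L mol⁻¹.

n(B) = 138.0 / 22.7 = 6.079 mol
n(T) = 1280 / 88.40 = 14.48 mol
n/ν for B = 6.079/1 = 6.079
n/ν for T = 14.48/4 = 3.620
Smallest n/ν is T → limiting reagent.
n(Z) = (3/4) × 14.48 = 10.86 mol
mass = 10.86 × 161.20 = 1751 g

1750 g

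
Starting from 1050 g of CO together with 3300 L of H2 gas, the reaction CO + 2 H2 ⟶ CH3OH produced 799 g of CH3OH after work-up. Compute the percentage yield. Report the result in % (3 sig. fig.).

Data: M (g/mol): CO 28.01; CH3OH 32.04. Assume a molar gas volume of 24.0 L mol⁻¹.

66.5 %

n(CO) = 1050 / 28.01 = 37.49 mol
n(H2) = 3300 / 24.0 = 137.5 mol
n/ν → CO: 37.49, H2: 68.75; CO is limiting.
theoretical n(CH3OH) = (1/1) × 37.49 = 37.49 mol → 1201 g
% yield = 799 / 1201 × 100 = 66.53 %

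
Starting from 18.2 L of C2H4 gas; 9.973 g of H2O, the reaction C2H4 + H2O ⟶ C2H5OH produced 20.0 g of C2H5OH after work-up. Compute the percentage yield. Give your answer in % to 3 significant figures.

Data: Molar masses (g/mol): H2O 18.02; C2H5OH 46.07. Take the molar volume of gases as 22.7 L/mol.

n(C2H4) = 18.20 / 22.7 = 0.8018 mol
n(H2O) = 9.973 / 18.02 = 0.5534 mol
n/ν for C2H4 = 0.8018/1 = 0.8018
n/ν for H2O = 0.5534/1 = 0.5534
Smallest n/ν is H2O → limiting reagent.
theoretical n(C2H5OH) = (1/1) × 0.5534 = 0.5534 mol → 25.50 g
% yield = 20.0 / 25.50 × 100 = 78.43 %

78.4 %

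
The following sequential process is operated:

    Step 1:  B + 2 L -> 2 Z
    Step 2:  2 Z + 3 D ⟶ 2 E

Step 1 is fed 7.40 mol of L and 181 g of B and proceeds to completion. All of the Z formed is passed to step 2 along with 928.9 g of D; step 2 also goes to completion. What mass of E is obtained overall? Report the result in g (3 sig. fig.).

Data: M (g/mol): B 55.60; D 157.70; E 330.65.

Step 1:
n(L) = 7.400 mol
n(B) = 181.0 / 55.60 = 3.255 mol
n/ν for L = 7.400/2 = 3.700
n/ν for B = 3.255/1 = 3.255
Smallest n/ν is B → limiting reagent.
n(Z) produced = (2/1) × 3.255 = 6.510 mol
Step 2:
n(Z) available = 6.510 mol
n(D) = 928.9 / 157.70 = 5.890 mol
n/ν for Z = 6.510/2 = 3.255
n/ν for D = 5.890/3 = 1.963
Smallest n/ν is D → limiting reagent.
n(E) = (2/3) × 5.890 = 3.927 mol
mass = 3.927 × 330.65 = 1298 g

1300 g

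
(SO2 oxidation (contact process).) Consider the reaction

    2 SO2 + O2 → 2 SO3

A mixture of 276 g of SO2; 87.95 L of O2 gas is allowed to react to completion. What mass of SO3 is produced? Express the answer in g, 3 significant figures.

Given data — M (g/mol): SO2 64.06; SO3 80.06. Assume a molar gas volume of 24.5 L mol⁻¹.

345 g

n(SO2) = 276.0 / 64.06 = 4.308 mol
n(O2) = 87.95 / 24.5 = 3.590 mol
n/ν → SO2: 2.154, O2: 3.590; SO2 is limiting.
n(SO3) = (2/2) × 4.308 = 4.308 mol
mass = 4.308 × 80.06 = 344.9 g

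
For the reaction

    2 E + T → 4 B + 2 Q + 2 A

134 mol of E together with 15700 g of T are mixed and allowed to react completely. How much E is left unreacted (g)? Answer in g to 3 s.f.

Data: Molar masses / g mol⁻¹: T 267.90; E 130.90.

2200 g

n(E) = 134.0 mol
n(T) = 15700 / 267.90 = 58.60 mol
n/ν for E = 134.0/2 = 67.00
n/ν for T = 58.60/1 = 58.60
Smallest n/ν is T → limiting reagent.
E consumed = (2/1) × 58.60 = 117.2 mol
E remaining = 134.0 − 117.2 = 16.80 mol
mass = 16.80 × 130.90 = 2199 g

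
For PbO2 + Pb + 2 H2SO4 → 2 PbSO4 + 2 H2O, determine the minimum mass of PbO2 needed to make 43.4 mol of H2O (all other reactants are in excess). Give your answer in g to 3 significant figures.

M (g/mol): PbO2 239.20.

5190 g

n(H2O) = 43.40 mol
n(PbO2) = (1/2) × 43.40 = 21.70 mol
mass = 21.70 × 239.20 = 5191 g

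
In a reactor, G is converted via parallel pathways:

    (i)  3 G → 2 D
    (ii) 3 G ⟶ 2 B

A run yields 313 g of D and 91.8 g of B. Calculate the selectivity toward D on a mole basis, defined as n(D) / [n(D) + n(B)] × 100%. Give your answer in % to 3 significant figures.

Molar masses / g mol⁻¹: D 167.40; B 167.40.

n(D) = 313 / 167.40 = 1.870 mol
n(B) = 91.8 / 167.40 = 0.5484 mol
selectivity = 1.870/(1.870+0.5484) × 100 = 77.32 %

77.3 %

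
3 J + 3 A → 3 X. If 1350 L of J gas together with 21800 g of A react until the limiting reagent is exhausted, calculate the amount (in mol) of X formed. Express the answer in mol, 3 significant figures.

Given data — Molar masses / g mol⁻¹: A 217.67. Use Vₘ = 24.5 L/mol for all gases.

n(J) = 1350 / 24.5 = 55.10 mol
n(A) = 21800 / 217.67 = 100.2 mol
n/ν for J = 55.10/3 = 18.37
n/ν for A = 100.2/3 = 33.40
Smallest n/ν is J → limiting reagent.
n(X) = (3/3) × 55.10 = 55.10 mol

55.1 mol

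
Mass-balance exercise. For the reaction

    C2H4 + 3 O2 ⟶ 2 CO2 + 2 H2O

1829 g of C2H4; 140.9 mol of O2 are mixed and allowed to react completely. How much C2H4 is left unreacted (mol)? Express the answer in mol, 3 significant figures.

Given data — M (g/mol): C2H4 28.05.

n(C2H4) = 1829 / 28.05 = 65.20 mol
n(O2) = 140.9 mol
n/ν → C2H4: 65.20, O2: 46.97; O2 is limiting.
C2H4 consumed = (1/3) × 140.9 = 46.97 mol
C2H4 remaining = 65.20 − 46.97 = 18.23 mol

18.2 mol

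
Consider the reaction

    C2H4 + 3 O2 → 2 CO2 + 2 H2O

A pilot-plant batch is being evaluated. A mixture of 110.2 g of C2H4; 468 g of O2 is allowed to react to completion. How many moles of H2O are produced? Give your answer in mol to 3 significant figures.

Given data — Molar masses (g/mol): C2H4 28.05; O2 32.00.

7.86 mol

n(C2H4) = 110.2 / 28.05 = 3.929 mol
n(O2) = 468.0 / 32.00 = 14.63 mol
n/ν → C2H4: 3.929, O2: 4.877; C2H4 is limiting.
n(H2O) = (2/1) × 3.929 = 7.858 mol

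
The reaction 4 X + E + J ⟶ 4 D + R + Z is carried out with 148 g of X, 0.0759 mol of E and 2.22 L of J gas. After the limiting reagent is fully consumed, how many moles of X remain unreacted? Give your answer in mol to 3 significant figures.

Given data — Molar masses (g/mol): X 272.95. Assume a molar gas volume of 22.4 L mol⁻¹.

0.239 mol

n(X) = 148.0 / 272.95 = 0.5422 mol
n(E) = 0.07590 mol
n(J) = 2.220 / 22.4 = 0.09911 mol
n/ν for X = 0.5422/4 = 0.1356
n/ν for E = 0.07590/1 = 0.07590
n/ν for J = 0.09911/1 = 0.09911
Smallest n/ν is E → limiting reagent.
X consumed = (4/1) × 0.07590 = 0.3036 mol
X remaining = 0.5422 − 0.3036 = 0.2386 mol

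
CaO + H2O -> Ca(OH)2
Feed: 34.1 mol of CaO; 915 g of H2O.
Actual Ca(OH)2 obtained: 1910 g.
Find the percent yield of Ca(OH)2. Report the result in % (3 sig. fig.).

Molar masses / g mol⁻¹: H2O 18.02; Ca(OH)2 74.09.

75.6 %

n(CaO) = 34.10 mol
n(H2O) = 915.0 / 18.02 = 50.78 mol
n/ν for CaO = 34.10/1 = 34.10
n/ν for H2O = 50.78/1 = 50.78
Smallest n/ν is CaO → limiting reagent.
theoretical n(Ca(OH)2) = (1/1) × 34.10 = 34.10 mol → 2526 g
% yield = 1910 / 2526 × 100 = 75.61 %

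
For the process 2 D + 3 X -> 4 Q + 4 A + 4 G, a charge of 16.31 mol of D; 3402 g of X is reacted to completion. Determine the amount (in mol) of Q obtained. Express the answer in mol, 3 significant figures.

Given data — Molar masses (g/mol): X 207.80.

21.8 mol

n(D) = 16.31 mol
n(X) = 3402 / 207.80 = 16.37 mol
n/ν → D: 8.155, X: 5.457; X is limiting.
n(Q) = (4/3) × 16.37 = 21.83 mol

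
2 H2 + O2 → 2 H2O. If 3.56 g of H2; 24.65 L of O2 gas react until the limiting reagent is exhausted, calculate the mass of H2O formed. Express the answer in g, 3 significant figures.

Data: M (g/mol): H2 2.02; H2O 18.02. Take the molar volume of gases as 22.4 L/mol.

n(H2) = 3.560 / 2.02 = 1.762 mol
n(O2) = 24.65 / 22.4 = 1.100 mol
n/ν for H2 = 1.762/2 = 0.8810
n/ν for O2 = 1.100/1 = 1.100
Smallest n/ν is H2 → limiting reagent.
n(H2O) = (2/2) × 1.762 = 1.762 mol
mass = 1.762 × 18.02 = 31.75 g

31.8 g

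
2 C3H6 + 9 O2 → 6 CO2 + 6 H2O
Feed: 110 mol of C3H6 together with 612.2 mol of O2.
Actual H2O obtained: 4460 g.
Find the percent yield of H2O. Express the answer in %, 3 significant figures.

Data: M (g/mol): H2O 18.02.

n(C3H6) = 110.0 mol
n(O2) = 612.2 mol
n/ν for C3H6 = 110.0/2 = 55.00
n/ν for O2 = 612.2/9 = 68.02
Smallest n/ν is C3H6 → limiting reagent.
theoretical n(H2O) = (6/2) × 110.0 = 330.0 mol → 5947 g
% yield = 4460 / 5947 × 100 = 75.00 %

75.0 %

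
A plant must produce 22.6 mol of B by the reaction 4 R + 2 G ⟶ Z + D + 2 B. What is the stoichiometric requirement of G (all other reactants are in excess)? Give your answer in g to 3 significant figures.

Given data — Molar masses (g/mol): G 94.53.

2140 g

n(B) = 22.60 mol
n(G) = (2/2) × 22.60 = 22.60 mol
mass = 22.60 × 94.53 = 2136 g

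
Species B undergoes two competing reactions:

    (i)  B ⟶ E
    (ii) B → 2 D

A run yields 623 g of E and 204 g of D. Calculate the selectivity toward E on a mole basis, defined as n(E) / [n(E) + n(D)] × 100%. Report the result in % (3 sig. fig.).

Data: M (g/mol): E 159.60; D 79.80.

n(E) = 623 / 159.60 = 3.904 mol
n(D) = 204 / 79.80 = 2.556 mol
selectivity = 3.904/(3.904+2.556) × 100 = 60.43 %

60.4 %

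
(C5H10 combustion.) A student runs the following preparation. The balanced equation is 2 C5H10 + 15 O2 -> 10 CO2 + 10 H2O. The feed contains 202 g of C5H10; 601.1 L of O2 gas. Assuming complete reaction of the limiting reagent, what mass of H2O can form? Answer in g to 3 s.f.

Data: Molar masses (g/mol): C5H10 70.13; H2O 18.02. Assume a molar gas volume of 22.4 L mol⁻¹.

n(C5H10) = 202.0 / 70.13 = 2.880 mol
n(O2) = 601.1 / 22.4 = 26.83 mol
n/ν for C5H10 = 2.880/2 = 1.440
n/ν for O2 = 26.83/15 = 1.789
Smallest n/ν is C5H10 → limiting reagent.
n(H2O) = (10/2) × 2.880 = 14.40 mol
mass = 14.40 × 18.02 = 259.5 g

260 g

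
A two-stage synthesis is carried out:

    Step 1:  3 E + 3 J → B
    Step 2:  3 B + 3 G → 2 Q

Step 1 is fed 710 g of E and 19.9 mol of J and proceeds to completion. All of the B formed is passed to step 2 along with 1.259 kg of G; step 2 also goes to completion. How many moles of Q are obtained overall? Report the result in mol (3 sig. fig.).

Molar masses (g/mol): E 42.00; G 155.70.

Step 1:
n(E) = 710.0 / 42.00 = 16.90 mol
n(J) = 19.90 mol
n/ν for E = 16.90/3 = 5.633
n/ν for J = 19.90/3 = 6.633
Smallest n/ν is E → limiting reagent.
n(B) produced = (1/3) × 16.90 = 5.633 mol
Step 2:
n(B) available = 5.633 mol
n(G) = 1.259×1000 / 155.70 = 8.086 mol
n/ν for B = 5.633/3 = 1.878
n/ν for G = 8.086/3 = 2.695
Smallest n/ν is B → limiting reagent.
n(Q) = (2/3) × 5.633 = 3.755 mol

3.76 mol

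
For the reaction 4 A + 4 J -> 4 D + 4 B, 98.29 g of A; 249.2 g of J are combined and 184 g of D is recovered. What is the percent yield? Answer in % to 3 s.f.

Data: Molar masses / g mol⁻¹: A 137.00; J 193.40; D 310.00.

82.7 %

n(A) = 98.29 / 137.00 = 0.7174 mol
n(J) = 249.2 / 193.40 = 1.289 mol
n/ν for A = 0.7174/4 = 0.1794
n/ν for J = 1.289/4 = 0.3223
Smallest n/ν is A → limiting reagent.
theoretical n(D) = (4/4) × 0.7174 = 0.7174 mol → 222.4 g
% yield = 184 / 222.4 × 100 = 82.73 %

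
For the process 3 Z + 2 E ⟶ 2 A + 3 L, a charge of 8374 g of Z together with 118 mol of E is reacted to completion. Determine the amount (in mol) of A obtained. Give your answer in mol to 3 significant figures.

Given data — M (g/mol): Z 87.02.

n(Z) = 8374 / 87.02 = 96.23 mol
n(E) = 118.0 mol
n/ν for Z = 96.23/3 = 32.08
n/ν for E = 118.0/2 = 59.00
Smallest n/ν is Z → limiting reagent.
n(A) = (2/3) × 96.23 = 64.15 mol

64.2 mol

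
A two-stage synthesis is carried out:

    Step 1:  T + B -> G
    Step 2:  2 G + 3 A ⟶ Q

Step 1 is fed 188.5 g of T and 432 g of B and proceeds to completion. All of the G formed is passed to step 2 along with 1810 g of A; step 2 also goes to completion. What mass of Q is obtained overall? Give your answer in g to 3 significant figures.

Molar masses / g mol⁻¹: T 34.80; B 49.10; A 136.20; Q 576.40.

Step 1:
n(T) = 188.5 / 34.80 = 5.417 mol
n(B) = 432.0 / 49.10 = 8.798 mol
n/ν → T: 5.417, B: 8.798; T is limiting.
n(G) produced = (1/1) × 5.417 = 5.417 mol
Step 2:
n(G) available = 5.417 mol
n(A) = 1810 / 136.20 = 13.29 mol
n/ν → G: 2.709, A: 4.430; G is limiting.
n(Q) = (1/2) × 5.417 = 2.709 mol
mass = 2.709 × 576.40 = 1561 g

1560 g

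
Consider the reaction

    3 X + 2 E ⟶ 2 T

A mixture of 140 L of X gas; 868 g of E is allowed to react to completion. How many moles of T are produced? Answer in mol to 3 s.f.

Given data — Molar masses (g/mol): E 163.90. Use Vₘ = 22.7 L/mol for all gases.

4.11 mol

n(X) = 140.0 / 22.7 = 6.167 mol
n(E) = 868.0 / 163.90 = 5.296 mol
n/ν → X: 2.056, E: 2.648; X is limiting.
n(T) = (2/3) × 6.167 = 4.111 mol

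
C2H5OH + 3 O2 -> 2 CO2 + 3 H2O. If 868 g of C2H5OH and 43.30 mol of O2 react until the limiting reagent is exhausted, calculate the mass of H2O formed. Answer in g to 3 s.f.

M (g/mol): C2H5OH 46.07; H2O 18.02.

780 g

n(C2H5OH) = 868.0 / 46.07 = 18.84 mol
n(O2) = 43.30 mol
n/ν → C2H5OH: 18.84, O2: 14.43; O2 is limiting.
n(H2O) = (3/3) × 43.30 = 43.30 mol
mass = 43.30 × 18.02 = 780.3 g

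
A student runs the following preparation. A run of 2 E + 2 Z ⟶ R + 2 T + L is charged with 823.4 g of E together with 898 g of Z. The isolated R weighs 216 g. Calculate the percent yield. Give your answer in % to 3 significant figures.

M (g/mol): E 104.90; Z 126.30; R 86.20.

70.5 %

n(E) = 823.4 / 104.90 = 7.849 mol
n(Z) = 898.0 / 126.30 = 7.110 mol
n/ν for E = 7.849/2 = 3.925
n/ν for Z = 7.110/2 = 3.555
Smallest n/ν is Z → limiting reagent.
theoretical n(R) = (1/2) × 7.110 = 3.555 mol → 306.4 g
% yield = 216 / 306.4 × 100 = 70.50 %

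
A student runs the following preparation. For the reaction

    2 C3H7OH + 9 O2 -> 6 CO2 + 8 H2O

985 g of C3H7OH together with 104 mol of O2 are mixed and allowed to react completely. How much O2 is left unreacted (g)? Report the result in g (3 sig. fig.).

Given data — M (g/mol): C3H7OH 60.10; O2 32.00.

n(C3H7OH) = 985.0 / 60.10 = 16.39 mol
n(O2) = 104.0 mol
n/ν → C3H7OH: 8.195, O2: 11.56; C3H7OH is limiting.
O2 consumed = (9/2) × 16.39 = 73.76 mol
O2 remaining = 104.0 − 73.76 = 30.24 mol
mass = 30.24 × 32.00 = 967.7 g

968 g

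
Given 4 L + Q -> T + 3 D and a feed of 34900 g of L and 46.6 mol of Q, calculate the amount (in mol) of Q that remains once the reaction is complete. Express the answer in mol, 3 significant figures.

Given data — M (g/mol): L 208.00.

n(L) = 34900 / 208.00 = 167.8 mol
n(Q) = 46.60 mol
n/ν for L = 167.8/4 = 41.95
n/ν for Q = 46.60/1 = 46.60
Smallest n/ν is L → limiting reagent.
Q consumed = (1/4) × 167.8 = 41.95 mol
Q remaining = 46.60 − 41.95 = 4.650 mol

4.65 mol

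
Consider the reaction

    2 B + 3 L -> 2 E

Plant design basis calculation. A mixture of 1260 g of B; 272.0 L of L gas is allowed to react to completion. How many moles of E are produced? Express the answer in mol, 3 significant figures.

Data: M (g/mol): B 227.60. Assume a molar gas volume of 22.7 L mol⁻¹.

n(B) = 1260 / 227.60 = 5.536 mol
n(L) = 272.0 / 22.7 = 11.98 mol
n/ν for B = 5.536/2 = 2.768
n/ν for L = 11.98/3 = 3.993
Smallest n/ν is B → limiting reagent.
n(E) = (2/2) × 5.536 = 5.536 mol

5.54 mol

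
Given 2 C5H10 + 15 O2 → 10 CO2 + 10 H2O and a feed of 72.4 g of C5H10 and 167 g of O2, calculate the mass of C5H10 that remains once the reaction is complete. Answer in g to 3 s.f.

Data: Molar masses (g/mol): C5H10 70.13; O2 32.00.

23.6 g

n(C5H10) = 72.40 / 70.13 = 1.032 mol
n(O2) = 167.0 / 32.00 = 5.219 mol
n/ν → C5H10: 0.5160, O2: 0.3479; O2 is limiting.
C5H10 consumed = (2/15) × 5.219 = 0.6959 mol
C5H10 remaining = 1.032 − 0.6959 = 0.3361 mol
mass = 0.3361 × 70.13 = 23.57 g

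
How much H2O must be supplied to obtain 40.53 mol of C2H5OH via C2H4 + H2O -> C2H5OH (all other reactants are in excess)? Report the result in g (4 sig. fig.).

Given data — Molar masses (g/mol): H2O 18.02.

n(C2H5OH) = 40.53 mol
n(H2O) = (1/1) × 40.53 = 40.53 mol
mass = 40.53 × 18.02 = 730.4 g

730.4 g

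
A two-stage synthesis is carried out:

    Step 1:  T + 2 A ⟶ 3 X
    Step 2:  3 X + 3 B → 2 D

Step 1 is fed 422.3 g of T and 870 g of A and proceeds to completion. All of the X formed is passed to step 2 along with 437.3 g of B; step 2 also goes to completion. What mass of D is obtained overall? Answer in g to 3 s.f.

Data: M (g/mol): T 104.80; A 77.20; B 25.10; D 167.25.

Step 1:
n(T) = 422.3 / 104.80 = 4.030 mol
n(A) = 870.0 / 77.20 = 11.27 mol
n/ν for T = 4.030/1 = 4.030
n/ν for A = 11.27/2 = 5.635
Smallest n/ν is T → limiting reagent.
n(X) produced = (3/1) × 4.030 = 12.09 mol
Step 2:
n(X) available = 12.09 mol
n(B) = 437.3 / 25.10 = 17.42 mol
n/ν for X = 12.09/3 = 4.030
n/ν for B = 17.42/3 = 5.807
Smallest n/ν is X → limiting reagent.
n(D) = (2/3) × 12.09 = 8.060 mol
mass = 8.060 × 167.25 = 1348 g

1350 g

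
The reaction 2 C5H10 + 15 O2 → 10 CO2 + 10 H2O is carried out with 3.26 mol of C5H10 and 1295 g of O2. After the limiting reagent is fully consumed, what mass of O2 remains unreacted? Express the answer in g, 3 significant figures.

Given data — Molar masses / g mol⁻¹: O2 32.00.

513 g

n(C5H10) = 3.260 mol
n(O2) = 1295 / 32.00 = 40.47 mol
n/ν for C5H10 = 3.260/2 = 1.630
n/ν for O2 = 40.47/15 = 2.698
Smallest n/ν is C5H10 → limiting reagent.
O2 consumed = (15/2) × 3.260 = 24.45 mol
O2 remaining = 40.47 − 24.45 = 16.02 mol
mass = 16.02 × 32.00 = 512.6 g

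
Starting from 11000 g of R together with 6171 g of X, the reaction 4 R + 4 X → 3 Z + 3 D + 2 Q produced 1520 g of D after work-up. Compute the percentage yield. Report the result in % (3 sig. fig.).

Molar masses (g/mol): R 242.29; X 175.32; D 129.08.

n(R) = 11000 / 242.29 = 45.40 mol
n(X) = 6171 / 175.32 = 35.20 mol
n/ν for R = 45.40/4 = 11.35
n/ν for X = 35.20/4 = 8.800
Smallest n/ν is X → limiting reagent.
theoretical n(D) = (3/4) × 35.20 = 26.40 mol → 3408 g
% yield = 1520 / 3408 × 100 = 44.60 %

44.6 %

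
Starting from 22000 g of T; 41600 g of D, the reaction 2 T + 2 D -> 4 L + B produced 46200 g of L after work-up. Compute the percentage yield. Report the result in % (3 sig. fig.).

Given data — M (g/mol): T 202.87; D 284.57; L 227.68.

n(T) = 22000 / 202.87 = 108.4 mol
n(D) = 41600 / 284.57 = 146.2 mol
n/ν for T = 108.4/2 = 54.20
n/ν for D = 146.2/2 = 73.10
Smallest n/ν is T → limiting reagent.
theoretical n(L) = (4/2) × 108.4 = 216.8 mol → 49360 g
% yield = 46200 / 49360 × 100 = 93.60 %

93.6 %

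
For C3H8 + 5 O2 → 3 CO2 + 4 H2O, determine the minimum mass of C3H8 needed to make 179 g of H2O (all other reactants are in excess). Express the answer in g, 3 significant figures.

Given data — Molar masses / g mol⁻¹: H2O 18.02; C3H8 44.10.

110 g

n(H2O) = 179 / 18.02 = 9.933 mol
n(C3H8) = (1/4) × 9.933 = 2.483 mol
mass = 2.483 × 44.10 = 109.5 g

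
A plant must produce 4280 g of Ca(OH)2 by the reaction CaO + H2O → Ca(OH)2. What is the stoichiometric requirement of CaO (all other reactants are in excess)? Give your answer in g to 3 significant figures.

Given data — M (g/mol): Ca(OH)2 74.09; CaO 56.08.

3240 g

n(Ca(OH)2) = 4280 / 74.09 = 57.77 mol
n(CaO) = (1/1) × 57.77 = 57.77 mol
mass = 57.77 × 56.08 = 3240 g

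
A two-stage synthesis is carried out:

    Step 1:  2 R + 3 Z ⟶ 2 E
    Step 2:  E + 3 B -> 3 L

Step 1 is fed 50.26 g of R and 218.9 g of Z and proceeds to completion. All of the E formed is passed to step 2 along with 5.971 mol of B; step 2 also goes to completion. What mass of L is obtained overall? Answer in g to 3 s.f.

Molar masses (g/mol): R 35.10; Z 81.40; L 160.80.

Step 1:
n(R) = 50.26 / 35.10 = 1.432 mol
n(Z) = 218.9 / 81.40 = 2.689 mol
n/ν → R: 0.7160, Z: 0.8963; R is limiting.
n(E) produced = (2/2) × 1.432 = 1.432 mol
Step 2:
n(E) available = 1.432 mol
n(B) = 5.971 mol
n/ν → E: 1.432, B: 1.990; E is limiting.
n(L) = (3/1) × 1.432 = 4.296 mol
mass = 4.296 × 160.80 = 690.8 g

691 g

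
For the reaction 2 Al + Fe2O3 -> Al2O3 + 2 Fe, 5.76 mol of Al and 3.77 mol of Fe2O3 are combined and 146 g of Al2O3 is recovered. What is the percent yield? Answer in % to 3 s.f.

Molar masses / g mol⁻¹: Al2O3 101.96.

n(Al) = 5.760 mol
n(Fe2O3) = 3.770 mol
n/ν for Al = 5.760/2 = 2.880
n/ν for Fe2O3 = 3.770/1 = 3.770
Smallest n/ν is Al → limiting reagent.
theoretical n(Al2O3) = (1/2) × 5.760 = 2.880 mol → 293.6 g
% yield = 146 / 293.6 × 100 = 49.73 %

49.7 %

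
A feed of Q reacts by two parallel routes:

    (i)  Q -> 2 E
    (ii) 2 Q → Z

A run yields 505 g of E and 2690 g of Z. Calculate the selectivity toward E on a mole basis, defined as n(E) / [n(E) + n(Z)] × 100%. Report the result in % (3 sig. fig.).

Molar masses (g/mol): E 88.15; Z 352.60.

n(E) = 505 / 88.15 = 5.729 mol
n(Z) = 2690 / 352.60 = 7.629 mol
selectivity = 5.729/(5.729+7.629) × 100 = 42.89 %

42.9 %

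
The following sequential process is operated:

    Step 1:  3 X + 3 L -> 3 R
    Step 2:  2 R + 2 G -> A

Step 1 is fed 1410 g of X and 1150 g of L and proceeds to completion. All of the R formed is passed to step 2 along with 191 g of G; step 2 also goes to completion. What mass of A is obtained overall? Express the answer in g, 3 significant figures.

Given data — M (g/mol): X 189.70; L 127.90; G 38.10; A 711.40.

1780 g

Step 1:
n(X) = 1410 / 189.70 = 7.433 mol
n(L) = 1150 / 127.90 = 8.991 mol
n/ν → X: 2.478, L: 2.997; X is limiting.
n(R) produced = (3/3) × 7.433 = 7.433 mol
Step 2:
n(R) available = 7.433 mol
n(G) = 191.0 / 38.10 = 5.013 mol
n/ν → R: 3.717, G: 2.507; G is limiting.
n(A) = (1/2) × 5.013 = 2.507 mol
mass = 2.507 × 711.40 = 1783 g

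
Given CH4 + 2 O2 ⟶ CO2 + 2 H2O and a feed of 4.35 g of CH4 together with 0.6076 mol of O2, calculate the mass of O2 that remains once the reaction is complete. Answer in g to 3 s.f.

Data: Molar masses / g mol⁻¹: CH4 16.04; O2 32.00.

n(CH4) = 4.350 / 16.04 = 0.2712 mol
n(O2) = 0.6076 mol
n/ν for CH4 = 0.2712/1 = 0.2712
n/ν for O2 = 0.6076/2 = 0.3038
Smallest n/ν is CH4 → limiting reagent.
O2 consumed = (2/1) × 0.2712 = 0.5424 mol
O2 remaining = 0.6076 − 0.5424 = 0.06520 mol
mass = 0.06520 × 32.00 = 2.086 g

2.09 g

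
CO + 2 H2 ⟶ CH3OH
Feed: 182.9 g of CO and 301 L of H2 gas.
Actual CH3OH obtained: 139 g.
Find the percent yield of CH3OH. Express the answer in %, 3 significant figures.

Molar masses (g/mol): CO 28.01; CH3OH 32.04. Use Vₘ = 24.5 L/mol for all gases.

n(CO) = 182.9 / 28.01 = 6.530 mol
n(H2) = 301.0 / 24.5 = 12.29 mol
n/ν for CO = 6.530/1 = 6.530
n/ν for H2 = 12.29/2 = 6.145
Smallest n/ν is H2 → limiting reagent.
theoretical n(CH3OH) = (1/2) × 12.29 = 6.145 mol → 196.9 g
% yield = 139 / 196.9 × 100 = 70.59 %

70.6 %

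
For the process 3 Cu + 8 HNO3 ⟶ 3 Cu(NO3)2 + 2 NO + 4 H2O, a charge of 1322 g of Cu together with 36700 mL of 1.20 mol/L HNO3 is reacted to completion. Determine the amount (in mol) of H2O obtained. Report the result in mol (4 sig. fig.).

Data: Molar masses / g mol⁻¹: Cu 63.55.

n(Cu) = 1322 / 63.55 = 20.80 mol
n(HNO3) = 1.20 × 36700/1000 = 44.04 mol
n/ν for Cu = 20.80/3 = 6.933
n/ν for HNO3 = 44.04/8 = 5.505
Smallest n/ν is HNO3 → limiting reagent.
n(H2O) = (4/8) × 44.04 = 22.02 mol

22.02 mol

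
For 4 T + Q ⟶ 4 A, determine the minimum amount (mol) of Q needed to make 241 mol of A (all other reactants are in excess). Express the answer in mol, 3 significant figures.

60.3 mol

n(A) = 241.0 mol
n(Q) = (1/4) × 241.0 = 60.25 mol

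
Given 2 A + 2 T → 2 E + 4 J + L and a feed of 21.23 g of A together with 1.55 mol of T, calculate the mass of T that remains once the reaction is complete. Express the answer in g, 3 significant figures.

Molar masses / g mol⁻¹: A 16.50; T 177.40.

n(A) = 21.23 / 16.50 = 1.287 mol
n(T) = 1.550 mol
n/ν for A = 1.287/2 = 0.6435
n/ν for T = 1.550/2 = 0.7750
Smallest n/ν is A → limiting reagent.
T consumed = (2/2) × 1.287 = 1.287 mol
T remaining = 1.550 − 1.287 = 0.2630 mol
mass = 0.2630 × 177.40 = 46.66 g

46.7 g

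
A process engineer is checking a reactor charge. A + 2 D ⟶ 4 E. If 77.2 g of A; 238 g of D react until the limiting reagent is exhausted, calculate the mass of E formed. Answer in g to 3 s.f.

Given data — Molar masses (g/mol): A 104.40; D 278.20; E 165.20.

283 g

n(A) = 77.20 / 104.40 = 0.7395 mol
n(D) = 238.0 / 278.20 = 0.8555 mol
n/ν for A = 0.7395/1 = 0.7395
n/ν for D = 0.8555/2 = 0.4278
Smallest n/ν is D → limiting reagent.
n(E) = (4/2) × 0.8555 = 1.711 mol
mass = 1.711 × 165.20 = 282.7 g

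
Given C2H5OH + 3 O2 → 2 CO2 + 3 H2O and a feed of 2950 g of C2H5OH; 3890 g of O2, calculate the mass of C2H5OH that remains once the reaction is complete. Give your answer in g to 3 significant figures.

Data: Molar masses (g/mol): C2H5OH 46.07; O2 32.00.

n(C2H5OH) = 2950 / 46.07 = 64.03 mol
n(O2) = 3890 / 32.00 = 121.6 mol
n/ν for C2H5OH = 64.03/1 = 64.03
n/ν for O2 = 121.6/3 = 40.53
Smallest n/ν is O2 → limiting reagent.
C2H5OH consumed = (1/3) × 121.6 = 40.53 mol
C2H5OH remaining = 64.03 − 40.53 = 23.50 mol
mass = 23.50 × 46.07 = 1083 g

1080 g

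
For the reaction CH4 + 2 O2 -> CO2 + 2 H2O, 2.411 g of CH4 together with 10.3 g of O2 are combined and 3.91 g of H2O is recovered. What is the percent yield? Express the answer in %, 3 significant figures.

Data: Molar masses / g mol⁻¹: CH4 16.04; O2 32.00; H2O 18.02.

72.2 %

n(CH4) = 2.411 / 16.04 = 0.1503 mol
n(O2) = 10.30 / 32.00 = 0.3219 mol
n/ν → CH4: 0.1503, O2: 0.1610; CH4 is limiting.
theoretical n(H2O) = (2/1) × 0.1503 = 0.3006 mol → 5.417 g
% yield = 3.91 / 5.417 × 100 = 72.18 %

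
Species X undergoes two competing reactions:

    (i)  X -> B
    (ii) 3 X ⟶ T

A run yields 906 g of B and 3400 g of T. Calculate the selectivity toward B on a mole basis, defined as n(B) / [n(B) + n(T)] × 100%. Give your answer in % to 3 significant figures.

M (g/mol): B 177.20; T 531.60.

44.4 %

n(B) = 906 / 177.20 = 5.113 mol
n(T) = 3400 / 531.60 = 6.396 mol
selectivity = 5.113/(5.113+6.396) × 100 = 44.43 %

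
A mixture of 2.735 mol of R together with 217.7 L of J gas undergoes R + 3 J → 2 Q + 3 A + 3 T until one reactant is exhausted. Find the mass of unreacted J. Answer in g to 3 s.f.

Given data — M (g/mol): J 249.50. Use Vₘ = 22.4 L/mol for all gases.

n(R) = 2.735 mol
n(J) = 217.7 / 22.4 = 9.719 mol
n/ν for R = 2.735/1 = 2.735
n/ν for J = 9.719/3 = 3.240
Smallest n/ν is R → limiting reagent.
J consumed = (3/1) × 2.735 = 8.205 mol
J remaining = 9.719 − 8.205 = 1.514 mol
mass = 1.514 × 249.50 = 377.7 g

378 g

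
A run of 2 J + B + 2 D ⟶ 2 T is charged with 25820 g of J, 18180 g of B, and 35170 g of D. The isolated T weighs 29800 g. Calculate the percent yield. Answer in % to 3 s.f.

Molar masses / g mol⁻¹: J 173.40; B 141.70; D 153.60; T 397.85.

n(J) = 25820 / 173.40 = 148.9 mol
n(B) = 18180 / 141.70 = 128.3 mol
n(D) = 35170 / 153.60 = 229.0 mol
n/ν for J = 148.9/2 = 74.45
n/ν for B = 128.3/1 = 128.3
n/ν for D = 229.0/2 = 114.5
Smallest n/ν is J → limiting reagent.
theoretical n(T) = (2/2) × 148.9 = 148.9 mol → 59240 g
% yield = 29800 / 59240 × 100 = 50.30 %

50.3 %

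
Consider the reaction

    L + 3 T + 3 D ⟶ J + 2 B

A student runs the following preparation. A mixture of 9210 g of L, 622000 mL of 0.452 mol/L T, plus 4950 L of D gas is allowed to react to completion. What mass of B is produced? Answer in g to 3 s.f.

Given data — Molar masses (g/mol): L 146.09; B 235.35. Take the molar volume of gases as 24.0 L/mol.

n(L) = 9210 / 146.09 = 63.04 mol
n(T) = 0.452 × 622000/1000 = 281.1 mol
n(D) = 4950 / 24.0 = 206.3 mol
n/ν for L = 63.04/1 = 63.04
n/ν for T = 281.1/3 = 93.70
n/ν for D = 206.3/3 = 68.77
Smallest n/ν is L → limiting reagent.
n(B) = (2/1) × 63.04 = 126.1 mol
mass = 126.1 × 235.35 = 29680 g

29700 g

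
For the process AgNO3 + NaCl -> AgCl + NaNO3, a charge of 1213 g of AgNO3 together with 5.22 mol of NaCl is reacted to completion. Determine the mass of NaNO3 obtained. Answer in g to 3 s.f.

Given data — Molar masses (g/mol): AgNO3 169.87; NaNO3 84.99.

444 g

n(AgNO3) = 1213 / 169.87 = 7.141 mol
n(NaCl) = 5.220 mol
n/ν → AgNO3: 7.141, NaCl: 5.220; NaCl is limiting.
n(NaNO3) = (1/1) × 5.220 = 5.220 mol
mass = 5.220 × 84.99 = 443.6 g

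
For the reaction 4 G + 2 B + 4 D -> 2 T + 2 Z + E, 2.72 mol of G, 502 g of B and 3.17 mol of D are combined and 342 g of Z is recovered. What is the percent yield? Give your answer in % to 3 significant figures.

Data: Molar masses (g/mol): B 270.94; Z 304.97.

82.5 %

n(G) = 2.720 mol
n(B) = 502.0 / 270.94 = 1.853 mol
n(D) = 3.170 mol
n/ν for G = 2.720/4 = 0.6800
n/ν for B = 1.853/2 = 0.9265
n/ν for D = 3.170/4 = 0.7925
Smallest n/ν is G → limiting reagent.
theoretical n(Z) = (2/4) × 2.720 = 1.360 mol → 414.8 g
% yield = 342 / 414.8 × 100 = 82.45 %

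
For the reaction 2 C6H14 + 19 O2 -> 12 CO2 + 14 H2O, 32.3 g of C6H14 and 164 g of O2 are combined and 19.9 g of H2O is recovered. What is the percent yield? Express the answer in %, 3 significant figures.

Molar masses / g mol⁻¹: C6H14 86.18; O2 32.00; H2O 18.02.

n(C6H14) = 32.30 / 86.18 = 0.3748 mol
n(O2) = 164.0 / 32.00 = 5.125 mol
n/ν for C6H14 = 0.3748/2 = 0.1874
n/ν for O2 = 5.125/19 = 0.2697
Smallest n/ν is C6H14 → limiting reagent.
theoretical n(H2O) = (14/2) × 0.3748 = 2.624 mol → 47.28 g
% yield = 19.9 / 47.28 × 100 = 42.09 %

42.1 %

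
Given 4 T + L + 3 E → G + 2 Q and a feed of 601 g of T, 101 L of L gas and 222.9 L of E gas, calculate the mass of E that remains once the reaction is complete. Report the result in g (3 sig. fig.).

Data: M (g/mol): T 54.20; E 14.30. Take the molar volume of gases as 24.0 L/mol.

13.9 g

n(T) = 601.0 / 54.20 = 11.09 mol
n(L) = 101.0 / 24.0 = 4.208 mol
n(E) = 222.9 / 24.0 = 9.288 mol
n/ν for T = 11.09/4 = 2.773
n/ν for L = 4.208/1 = 4.208
n/ν for E = 9.288/3 = 3.096
Smallest n/ν is T → limiting reagent.
E consumed = (3/4) × 11.09 = 8.318 mol
E remaining = 9.288 − 8.318 = 0.9700 mol
mass = 0.9700 × 14.30 = 13.87 g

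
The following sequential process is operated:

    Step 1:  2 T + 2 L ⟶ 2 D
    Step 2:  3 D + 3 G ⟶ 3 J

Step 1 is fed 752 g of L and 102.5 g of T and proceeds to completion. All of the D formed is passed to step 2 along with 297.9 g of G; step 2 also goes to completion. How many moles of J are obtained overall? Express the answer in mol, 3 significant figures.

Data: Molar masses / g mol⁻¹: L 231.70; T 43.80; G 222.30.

Step 1:
n(L) = 752.0 / 231.70 = 3.246 mol
n(T) = 102.5 / 43.80 = 2.340 mol
n/ν for L = 3.246/2 = 1.623
n/ν for T = 2.340/2 = 1.170
Smallest n/ν is T → limiting reagent.
n(D) produced = (2/2) × 2.340 = 2.340 mol
Step 2:
n(D) available = 2.340 mol
n(G) = 297.9 / 222.30 = 1.340 mol
n/ν for D = 2.340/3 = 0.7800
n/ν for G = 1.340/3 = 0.4467
Smallest n/ν is G → limiting reagent.
n(J) = (3/3) × 1.340 = 1.340 mol

1.34 mol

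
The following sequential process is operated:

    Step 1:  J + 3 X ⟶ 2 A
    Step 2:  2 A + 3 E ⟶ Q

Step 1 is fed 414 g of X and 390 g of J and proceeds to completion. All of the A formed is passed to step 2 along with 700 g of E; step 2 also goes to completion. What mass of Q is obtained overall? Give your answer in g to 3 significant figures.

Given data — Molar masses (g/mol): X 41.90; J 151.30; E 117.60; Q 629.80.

1250 g

Step 1:
n(X) = 414.0 / 41.90 = 9.881 mol
n(J) = 390.0 / 151.30 = 2.578 mol
n/ν for X = 9.881/3 = 3.294
n/ν for J = 2.578/1 = 2.578
Smallest n/ν is J → limiting reagent.
n(A) produced = (2/1) × 2.578 = 5.156 mol
Step 2:
n(A) available = 5.156 mol
n(E) = 700.0 / 117.60 = 5.952 mol
n/ν for A = 5.156/2 = 2.578
n/ν for E = 5.952/3 = 1.984
Smallest n/ν is E → limiting reagent.
n(Q) = (1/3) × 5.952 = 1.984 mol
mass = 1.984 × 629.80 = 1250 g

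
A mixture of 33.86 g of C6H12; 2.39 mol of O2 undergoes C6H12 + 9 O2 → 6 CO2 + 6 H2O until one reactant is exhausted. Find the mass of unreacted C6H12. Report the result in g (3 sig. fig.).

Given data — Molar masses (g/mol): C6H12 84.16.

11.5 g

n(C6H12) = 33.86 / 84.16 = 0.4023 mol
n(O2) = 2.390 mol
n/ν for C6H12 = 0.4023/1 = 0.4023
n/ν for O2 = 2.390/9 = 0.2656
Smallest n/ν is O2 → limiting reagent.
C6H12 consumed = (1/9) × 2.390 = 0.2656 mol
C6H12 remaining = 0.4023 − 0.2656 = 0.1367 mol
mass = 0.1367 × 84.16 = 11.50 g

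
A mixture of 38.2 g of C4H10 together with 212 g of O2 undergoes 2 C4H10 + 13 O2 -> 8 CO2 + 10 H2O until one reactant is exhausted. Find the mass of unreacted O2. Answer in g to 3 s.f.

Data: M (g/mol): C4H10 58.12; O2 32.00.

75.3 g

n(C4H10) = 38.20 / 58.12 = 0.6573 mol
n(O2) = 212.0 / 32.00 = 6.625 mol
n/ν for C4H10 = 0.6573/2 = 0.3287
n/ν for O2 = 6.625/13 = 0.5096
Smallest n/ν is C4H10 → limiting reagent.
O2 consumed = (13/2) × 0.6573 = 4.272 mol
O2 remaining = 6.625 − 4.272 = 2.353 mol
mass = 2.353 × 32.00 = 75.30 g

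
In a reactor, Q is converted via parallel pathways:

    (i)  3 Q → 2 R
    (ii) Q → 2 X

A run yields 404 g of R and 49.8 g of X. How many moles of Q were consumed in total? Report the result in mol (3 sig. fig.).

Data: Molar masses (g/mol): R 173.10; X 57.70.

n(R) = 404 / 173.10 = 2.334 mol
n(X) = 49.8 / 57.70 = 0.8631 mol
n(Q) via (i) = (3/2)×2.334 = 3.501 mol
n(Q) via (ii) = (1/2)×0.8631 = 0.4316 mol
total n(Q) = 3.501 + 0.4316 = 3.933 mol

3.93 mol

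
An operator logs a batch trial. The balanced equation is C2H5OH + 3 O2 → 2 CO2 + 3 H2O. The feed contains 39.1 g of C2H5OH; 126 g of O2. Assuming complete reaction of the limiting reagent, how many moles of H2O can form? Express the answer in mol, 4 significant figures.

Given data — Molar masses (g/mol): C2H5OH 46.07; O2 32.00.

n(C2H5OH) = 39.10 / 46.07 = 0.8487 mol
n(O2) = 126.0 / 32.00 = 3.938 mol
n/ν → C2H5OH: 0.8487, O2: 1.313; C2H5OH is limiting.
n(H2O) = (3/1) × 0.8487 = 2.546 mol

2.546 mol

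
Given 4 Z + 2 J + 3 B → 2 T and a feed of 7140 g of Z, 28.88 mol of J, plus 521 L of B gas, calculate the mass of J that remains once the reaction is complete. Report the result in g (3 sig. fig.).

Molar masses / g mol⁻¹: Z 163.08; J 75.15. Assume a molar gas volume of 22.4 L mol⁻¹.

1010 g

n(Z) = 7140 / 163.08 = 43.78 mol
n(J) = 28.88 mol
n(B) = 521.0 / 22.4 = 23.26 mol
n/ν → Z: 10.95, J: 14.44, B: 7.753; B is limiting.
J consumed = (2/3) × 23.26 = 15.51 mol
J remaining = 28.88 − 15.51 = 13.37 mol
mass = 13.37 × 75.15 = 1005 g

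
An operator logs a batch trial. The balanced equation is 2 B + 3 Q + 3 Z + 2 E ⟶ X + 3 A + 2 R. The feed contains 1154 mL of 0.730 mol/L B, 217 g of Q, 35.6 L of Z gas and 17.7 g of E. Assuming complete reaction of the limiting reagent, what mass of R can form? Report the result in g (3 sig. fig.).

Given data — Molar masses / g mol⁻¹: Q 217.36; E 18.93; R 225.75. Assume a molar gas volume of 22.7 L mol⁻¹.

150 g

n(B) = 0.730 × 1154/1000 = 0.8424 mol
n(Q) = 217.0 / 217.36 = 0.9983 mol
n(Z) = 35.60 / 22.7 = 1.568 mol
n(E) = 17.70 / 18.93 = 0.9350 mol
n/ν for B = 0.8424/2 = 0.4212
n/ν for Q = 0.9983/3 = 0.3328
n/ν for Z = 1.568/3 = 0.5227
n/ν for E = 0.9350/2 = 0.4675
Smallest n/ν is Q → limiting reagent.
n(R) = (2/3) × 0.9983 = 0.6655 mol
mass = 0.6655 × 225.75 = 150.2 g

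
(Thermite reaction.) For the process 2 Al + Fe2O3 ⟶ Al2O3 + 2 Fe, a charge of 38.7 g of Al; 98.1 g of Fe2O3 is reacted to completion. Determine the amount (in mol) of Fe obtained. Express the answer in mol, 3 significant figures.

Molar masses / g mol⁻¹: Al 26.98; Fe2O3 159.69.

1.23 mol

n(Al) = 38.70 / 26.98 = 1.434 mol
n(Fe2O3) = 98.10 / 159.69 = 0.6143 mol
n/ν for Al = 1.434/2 = 0.7170
n/ν for Fe2O3 = 0.6143/1 = 0.6143
Smallest n/ν is Fe2O3 → limiting reagent.
n(Fe) = (2/1) × 0.6143 = 1.229 mol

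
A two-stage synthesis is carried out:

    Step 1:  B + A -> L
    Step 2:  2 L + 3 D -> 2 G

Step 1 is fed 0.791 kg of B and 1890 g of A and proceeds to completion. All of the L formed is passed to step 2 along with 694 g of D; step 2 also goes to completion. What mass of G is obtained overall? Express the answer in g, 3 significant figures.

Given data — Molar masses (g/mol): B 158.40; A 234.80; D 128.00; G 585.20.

2120 g

Step 1:
n(B) = 0.7910×1000 / 158.40 = 4.994 mol
n(A) = 1890 / 234.80 = 8.049 mol
n/ν for B = 4.994/1 = 4.994
n/ν for A = 8.049/1 = 8.049
Smallest n/ν is B → limiting reagent.
n(L) produced = (1/1) × 4.994 = 4.994 mol
Step 2:
n(L) available = 4.994 mol
n(D) = 694.0 / 128.00 = 5.422 mol
n/ν for L = 4.994/2 = 2.497
n/ν for D = 5.422/3 = 1.807
Smallest n/ν is D → limiting reagent.
n(G) = (2/3) × 5.422 = 3.615 mol
mass = 3.615 × 585.20 = 2115 g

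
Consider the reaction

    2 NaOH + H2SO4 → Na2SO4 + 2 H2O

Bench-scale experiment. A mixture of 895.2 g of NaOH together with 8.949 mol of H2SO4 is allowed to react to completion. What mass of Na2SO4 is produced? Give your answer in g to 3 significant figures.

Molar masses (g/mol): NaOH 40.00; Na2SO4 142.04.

n(NaOH) = 895.2 / 40.00 = 22.38 mol
n(H2SO4) = 8.949 mol
n/ν for NaOH = 22.38/2 = 11.19
n/ν for H2SO4 = 8.949/1 = 8.949
Smallest n/ν is H2SO4 → limiting reagent.
n(Na2SO4) = (1/1) × 8.949 = 8.949 mol
mass = 8.949 × 142.04 = 1271 g

1270 g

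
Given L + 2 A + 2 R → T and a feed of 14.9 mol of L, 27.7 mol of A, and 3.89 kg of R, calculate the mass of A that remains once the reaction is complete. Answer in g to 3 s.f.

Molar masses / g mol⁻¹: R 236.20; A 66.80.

750 g

n(L) = 14.90 mol
n(A) = 27.70 mol
n(R) = 3.890×1000 / 236.20 = 16.47 mol
n/ν for L = 14.90/1 = 14.90
n/ν for A = 27.70/2 = 13.85
n/ν for R = 16.47/2 = 8.235
Smallest n/ν is R → limiting reagent.
A consumed = (2/2) × 16.47 = 16.47 mol
A remaining = 27.70 − 16.47 = 11.23 mol
mass = 11.23 × 66.80 = 750.2 g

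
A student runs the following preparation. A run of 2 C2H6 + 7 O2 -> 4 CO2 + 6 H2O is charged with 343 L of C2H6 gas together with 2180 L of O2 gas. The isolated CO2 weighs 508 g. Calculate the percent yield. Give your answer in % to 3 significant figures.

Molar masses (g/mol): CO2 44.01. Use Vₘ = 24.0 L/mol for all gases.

n(C2H6) = 343.0 / 24.0 = 14.29 mol
n(O2) = 2180 / 24.0 = 90.83 mol
n/ν for C2H6 = 14.29/2 = 7.145
n/ν for O2 = 90.83/7 = 12.98
Smallest n/ν is C2H6 → limiting reagent.
theoretical n(CO2) = (4/2) × 14.29 = 28.58 mol → 1258 g
% yield = 508 / 1258 × 100 = 40.38 %

40.4 %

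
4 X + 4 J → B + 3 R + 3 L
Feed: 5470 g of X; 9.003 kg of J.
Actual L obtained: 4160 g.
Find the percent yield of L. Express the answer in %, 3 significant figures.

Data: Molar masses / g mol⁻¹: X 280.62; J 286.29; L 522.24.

54.5 %

n(X) = 5470 / 280.62 = 19.49 mol
n(J) = 9.003×1000 / 286.29 = 31.45 mol
n/ν for X = 19.49/4 = 4.873
n/ν for J = 31.45/4 = 7.863
Smallest n/ν is X → limiting reagent.
theoretical n(L) = (3/4) × 19.49 = 14.62 mol → 7635 g
% yield = 4160 / 7635 × 100 = 54.49 %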